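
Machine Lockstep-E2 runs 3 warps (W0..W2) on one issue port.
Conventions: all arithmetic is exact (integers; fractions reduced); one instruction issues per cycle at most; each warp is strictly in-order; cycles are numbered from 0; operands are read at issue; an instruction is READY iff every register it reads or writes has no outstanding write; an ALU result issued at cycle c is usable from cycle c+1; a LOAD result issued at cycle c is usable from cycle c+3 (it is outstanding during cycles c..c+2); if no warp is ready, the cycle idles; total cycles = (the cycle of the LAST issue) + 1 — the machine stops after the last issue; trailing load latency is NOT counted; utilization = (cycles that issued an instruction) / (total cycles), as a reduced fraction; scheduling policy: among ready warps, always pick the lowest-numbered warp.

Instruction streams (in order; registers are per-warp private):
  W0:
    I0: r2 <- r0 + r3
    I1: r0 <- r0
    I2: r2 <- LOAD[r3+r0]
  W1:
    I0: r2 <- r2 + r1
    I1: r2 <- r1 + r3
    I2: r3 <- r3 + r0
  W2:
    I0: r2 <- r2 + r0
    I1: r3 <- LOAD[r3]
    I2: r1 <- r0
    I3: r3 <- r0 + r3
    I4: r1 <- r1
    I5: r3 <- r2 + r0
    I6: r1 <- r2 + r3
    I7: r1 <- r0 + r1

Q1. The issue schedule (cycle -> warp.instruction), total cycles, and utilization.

cycle 0: W0.I0
cycle 1: W0.I1
cycle 2: W0.I2
cycle 3: W1.I0
cycle 4: W1.I1
cycle 5: W1.I2
cycle 6: W2.I0
cycle 7: W2.I1
cycle 8: W2.I2
cycle 9: idle
cycle 10: W2.I3
cycle 11: W2.I4
cycle 12: W2.I5
cycle 13: W2.I6
cycle 14: W2.I7

Answer: 15 cycles, utilization 14/15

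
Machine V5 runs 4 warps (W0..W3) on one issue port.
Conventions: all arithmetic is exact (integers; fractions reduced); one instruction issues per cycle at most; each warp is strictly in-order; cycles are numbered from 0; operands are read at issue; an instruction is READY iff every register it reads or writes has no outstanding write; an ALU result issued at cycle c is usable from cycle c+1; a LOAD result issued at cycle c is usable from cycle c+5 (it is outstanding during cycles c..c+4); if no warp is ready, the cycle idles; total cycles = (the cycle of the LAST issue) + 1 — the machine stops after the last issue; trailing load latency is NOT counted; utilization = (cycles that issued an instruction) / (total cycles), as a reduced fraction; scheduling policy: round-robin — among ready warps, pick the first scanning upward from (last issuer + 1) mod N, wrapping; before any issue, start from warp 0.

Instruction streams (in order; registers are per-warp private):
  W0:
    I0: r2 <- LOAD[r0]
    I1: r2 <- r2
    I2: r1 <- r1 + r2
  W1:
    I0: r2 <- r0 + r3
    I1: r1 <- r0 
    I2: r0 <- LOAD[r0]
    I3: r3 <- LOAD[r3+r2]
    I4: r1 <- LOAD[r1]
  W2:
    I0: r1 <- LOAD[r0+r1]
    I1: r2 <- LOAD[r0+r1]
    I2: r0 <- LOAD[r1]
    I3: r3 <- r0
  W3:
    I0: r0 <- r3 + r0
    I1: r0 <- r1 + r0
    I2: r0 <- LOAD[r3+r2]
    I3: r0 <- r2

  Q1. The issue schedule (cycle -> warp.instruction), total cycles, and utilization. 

cycle 0: W0.I0
cycle 1: W1.I0
cycle 2: W2.I0
cycle 3: W3.I0
cycle 4: W1.I1
cycle 5: W3.I1
cycle 6: W0.I1
cycle 7: W1.I2
cycle 8: W2.I1
cycle 9: W3.I2
cycle 10: W0.I2
cycle 11: W1.I3
cycle 12: W2.I2
cycle 13: W1.I4
cycle 14: W3.I3
cycle 15: idle
cycle 16: idle
cycle 17: W2.I3

Answer: 18 cycles, utilization 8/9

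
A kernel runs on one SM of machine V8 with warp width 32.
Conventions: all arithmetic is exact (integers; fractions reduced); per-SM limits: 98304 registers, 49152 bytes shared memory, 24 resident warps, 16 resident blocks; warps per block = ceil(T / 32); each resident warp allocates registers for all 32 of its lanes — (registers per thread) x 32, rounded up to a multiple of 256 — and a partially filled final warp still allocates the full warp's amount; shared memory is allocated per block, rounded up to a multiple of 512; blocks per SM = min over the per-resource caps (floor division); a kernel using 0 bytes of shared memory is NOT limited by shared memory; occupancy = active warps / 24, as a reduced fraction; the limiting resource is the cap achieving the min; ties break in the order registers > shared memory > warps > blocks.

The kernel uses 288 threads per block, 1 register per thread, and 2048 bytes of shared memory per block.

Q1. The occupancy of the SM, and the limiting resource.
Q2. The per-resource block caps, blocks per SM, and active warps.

Answer: occupancy 3/4, limited by warps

registers: 42 blocks
shared memory: 24 blocks
warps: 2 blocks
blocks: 16 blocks

Answer: 2 blocks, 18 active warps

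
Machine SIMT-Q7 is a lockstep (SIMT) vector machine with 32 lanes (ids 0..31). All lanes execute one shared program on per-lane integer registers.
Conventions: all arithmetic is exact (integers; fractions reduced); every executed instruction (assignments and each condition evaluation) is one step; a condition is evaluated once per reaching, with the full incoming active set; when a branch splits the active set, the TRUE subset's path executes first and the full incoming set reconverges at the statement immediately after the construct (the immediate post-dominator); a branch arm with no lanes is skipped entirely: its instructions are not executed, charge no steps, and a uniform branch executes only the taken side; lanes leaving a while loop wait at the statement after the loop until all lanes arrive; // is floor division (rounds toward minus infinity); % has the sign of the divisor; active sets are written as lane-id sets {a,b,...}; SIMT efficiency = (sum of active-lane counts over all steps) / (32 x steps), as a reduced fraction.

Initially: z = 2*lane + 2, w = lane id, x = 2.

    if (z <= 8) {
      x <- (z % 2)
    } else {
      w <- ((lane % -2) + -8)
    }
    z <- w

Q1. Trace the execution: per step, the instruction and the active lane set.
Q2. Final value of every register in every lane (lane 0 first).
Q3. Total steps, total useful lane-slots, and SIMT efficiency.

step 0: eval (z <= 8)                {0,1,2,3,4,5,6,7,8,9,10,11,12,13,14,15,16,17,18,19,20,21,22,23,24,25,26,27,28,29,30,31}
step 1: x <- (z % 2)                 {0,1,2,3}
step 2: w <- ((lane % -2) + -8)      {4,5,6,7,8,9,10,11,12,13,14,15,16,17,18,19,20,21,22,23,24,25,26,27,28,29,30,31}
step 3: z <- w                       {0,1,2,3,4,5,6,7,8,9,10,11,12,13,14,15,16,17,18,19,20,21,22,23,24,25,26,27,28,29,30,31}

Answer: 4 steps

z: 0,1,2,3,-8,-9,-8,-9,-8,-9,-8,-9,-8,-9,-8,-9,-8,-9,-8,-9,-8,-9,-8,-9,-8,-9,-8,-9,-8,-9,-8,-9
w: 0,1,2,3,-8,-9,-8,-9,-8,-9,-8,-9,-8,-9,-8,-9,-8,-9,-8,-9,-8,-9,-8,-9,-8,-9,-8,-9,-8,-9,-8,-9
x: 0,0,0,0,2,2,2,2,2,2,2,2,2,2,2,2,2,2,2,2,2,2,2,2,2,2,2,2,2,2,2,2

steps = 4; useful = 96; efficiency = 96/128 = 3/4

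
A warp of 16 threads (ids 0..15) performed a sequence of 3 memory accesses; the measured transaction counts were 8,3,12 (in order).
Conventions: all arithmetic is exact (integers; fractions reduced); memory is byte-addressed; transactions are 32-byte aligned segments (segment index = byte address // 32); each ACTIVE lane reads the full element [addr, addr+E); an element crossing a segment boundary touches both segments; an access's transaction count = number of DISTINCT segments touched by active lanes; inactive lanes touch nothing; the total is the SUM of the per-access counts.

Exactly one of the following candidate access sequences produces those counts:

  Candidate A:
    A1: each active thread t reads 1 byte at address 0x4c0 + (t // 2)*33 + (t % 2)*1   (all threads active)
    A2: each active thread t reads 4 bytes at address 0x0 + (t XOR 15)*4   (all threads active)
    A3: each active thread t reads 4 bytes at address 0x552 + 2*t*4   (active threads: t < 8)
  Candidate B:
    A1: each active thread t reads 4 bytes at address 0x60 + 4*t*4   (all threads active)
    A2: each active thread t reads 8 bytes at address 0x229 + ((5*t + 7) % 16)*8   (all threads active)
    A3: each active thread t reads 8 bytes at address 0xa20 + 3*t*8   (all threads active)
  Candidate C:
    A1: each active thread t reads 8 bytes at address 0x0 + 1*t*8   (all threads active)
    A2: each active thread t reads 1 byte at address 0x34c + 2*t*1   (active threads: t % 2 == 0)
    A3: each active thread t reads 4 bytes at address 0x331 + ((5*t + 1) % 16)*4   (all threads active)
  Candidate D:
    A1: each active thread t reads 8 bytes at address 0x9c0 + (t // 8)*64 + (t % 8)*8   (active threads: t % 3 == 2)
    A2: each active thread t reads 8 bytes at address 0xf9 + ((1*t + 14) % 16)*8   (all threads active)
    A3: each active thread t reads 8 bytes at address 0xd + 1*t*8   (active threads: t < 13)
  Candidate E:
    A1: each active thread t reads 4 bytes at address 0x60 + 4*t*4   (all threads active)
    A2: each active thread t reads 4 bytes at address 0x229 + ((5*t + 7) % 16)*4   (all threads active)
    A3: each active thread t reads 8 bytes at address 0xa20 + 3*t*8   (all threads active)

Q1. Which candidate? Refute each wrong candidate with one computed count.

A: A2 gives 2 transactions, not 3
B: A2 gives 5 transactions, not 3
C: A1 gives 4 transactions, not 8
D: A1 gives 4 transactions, not 8
E: all counts match (8,3,12)

Answer: E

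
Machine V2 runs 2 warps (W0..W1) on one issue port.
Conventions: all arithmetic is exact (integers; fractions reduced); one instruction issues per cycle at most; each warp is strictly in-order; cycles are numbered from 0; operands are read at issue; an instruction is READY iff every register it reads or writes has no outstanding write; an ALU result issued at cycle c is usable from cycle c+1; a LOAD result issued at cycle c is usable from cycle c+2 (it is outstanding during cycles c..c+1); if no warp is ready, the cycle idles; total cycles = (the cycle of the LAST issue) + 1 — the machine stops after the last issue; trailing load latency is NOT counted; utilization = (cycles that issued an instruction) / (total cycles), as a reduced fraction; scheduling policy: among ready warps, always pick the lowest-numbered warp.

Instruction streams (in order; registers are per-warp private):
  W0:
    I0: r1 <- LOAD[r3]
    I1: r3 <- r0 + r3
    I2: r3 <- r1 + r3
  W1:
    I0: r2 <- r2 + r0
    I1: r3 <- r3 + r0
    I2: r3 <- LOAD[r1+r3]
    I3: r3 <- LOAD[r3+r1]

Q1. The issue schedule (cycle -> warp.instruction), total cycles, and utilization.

cycle 0: W0.I0
cycle 1: W0.I1
cycle 2: W0.I2
cycle 3: W1.I0
cycle 4: W1.I1
cycle 5: W1.I2
cycle 6: idle
cycle 7: W1.I3

Answer: 8 cycles, utilization 7/8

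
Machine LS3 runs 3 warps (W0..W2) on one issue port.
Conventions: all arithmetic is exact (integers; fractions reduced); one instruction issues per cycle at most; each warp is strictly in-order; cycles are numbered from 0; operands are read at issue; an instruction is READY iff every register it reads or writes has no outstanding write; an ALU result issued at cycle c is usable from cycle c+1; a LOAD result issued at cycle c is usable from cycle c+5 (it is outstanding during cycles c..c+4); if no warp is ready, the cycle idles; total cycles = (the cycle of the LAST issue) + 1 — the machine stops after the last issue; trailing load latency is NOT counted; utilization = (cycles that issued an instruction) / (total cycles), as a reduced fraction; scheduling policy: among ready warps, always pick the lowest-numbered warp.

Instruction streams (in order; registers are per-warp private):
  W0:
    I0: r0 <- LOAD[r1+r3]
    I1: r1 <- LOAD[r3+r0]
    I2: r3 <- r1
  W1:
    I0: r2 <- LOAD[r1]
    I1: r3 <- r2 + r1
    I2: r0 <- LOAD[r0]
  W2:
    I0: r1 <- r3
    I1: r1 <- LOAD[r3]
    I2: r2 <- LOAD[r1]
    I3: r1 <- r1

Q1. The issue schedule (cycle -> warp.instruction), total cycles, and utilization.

cycle 0: W0.I0
cycle 1: W1.I0
cycle 2: W2.I0
cycle 3: W2.I1
cycle 4: idle
cycle 5: W0.I1
cycle 6: W1.I1
cycle 7: W1.I2
cycle 8: W2.I2
cycle 9: W2.I3
cycle 10: W0.I2

Answer: 11 cycles, utilization 10/11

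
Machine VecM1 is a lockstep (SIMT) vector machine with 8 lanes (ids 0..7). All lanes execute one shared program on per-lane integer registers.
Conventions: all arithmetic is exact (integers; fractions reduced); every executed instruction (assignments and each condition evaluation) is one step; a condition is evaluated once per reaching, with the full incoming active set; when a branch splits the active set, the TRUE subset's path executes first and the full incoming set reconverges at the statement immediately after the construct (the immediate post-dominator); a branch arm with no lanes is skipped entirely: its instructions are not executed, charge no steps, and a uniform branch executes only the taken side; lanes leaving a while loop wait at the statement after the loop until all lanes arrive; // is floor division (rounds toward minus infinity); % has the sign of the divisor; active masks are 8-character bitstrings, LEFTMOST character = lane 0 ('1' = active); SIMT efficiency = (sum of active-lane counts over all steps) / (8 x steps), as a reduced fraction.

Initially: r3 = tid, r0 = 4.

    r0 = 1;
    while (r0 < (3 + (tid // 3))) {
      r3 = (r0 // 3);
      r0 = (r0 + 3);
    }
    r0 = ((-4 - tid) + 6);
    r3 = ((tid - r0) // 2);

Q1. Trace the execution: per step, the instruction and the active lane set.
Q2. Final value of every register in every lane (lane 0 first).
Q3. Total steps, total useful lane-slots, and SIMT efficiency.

step 0: r0 <- 1                      11111111
step 1: eval (r0 < (3 + (tid // 3))) 11111111
step 2: r3 <- (r0 // 3)              11111111
step 3: r0 <- (r0 + 3)               11111111
step 4: eval (r0 < (3 + (tid // 3))) 11111111
step 5: r3 <- (r0 // 3)              00000011
step 6: r0 <- (r0 + 3)               00000011
step 7: eval (r0 < (3 + (tid // 3))) 00000011
step 8: r0 <- ((-4 - tid) + 6)       11111111
step 9: r3 <- ((tid - r0) // 2)      11111111

Answer: 10 steps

r3: -1,0,1,2,3,4,5,6
r0: 2,1,0,-1,-2,-3,-4,-5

steps = 10; useful = 62; efficiency = 62/80 = 31/40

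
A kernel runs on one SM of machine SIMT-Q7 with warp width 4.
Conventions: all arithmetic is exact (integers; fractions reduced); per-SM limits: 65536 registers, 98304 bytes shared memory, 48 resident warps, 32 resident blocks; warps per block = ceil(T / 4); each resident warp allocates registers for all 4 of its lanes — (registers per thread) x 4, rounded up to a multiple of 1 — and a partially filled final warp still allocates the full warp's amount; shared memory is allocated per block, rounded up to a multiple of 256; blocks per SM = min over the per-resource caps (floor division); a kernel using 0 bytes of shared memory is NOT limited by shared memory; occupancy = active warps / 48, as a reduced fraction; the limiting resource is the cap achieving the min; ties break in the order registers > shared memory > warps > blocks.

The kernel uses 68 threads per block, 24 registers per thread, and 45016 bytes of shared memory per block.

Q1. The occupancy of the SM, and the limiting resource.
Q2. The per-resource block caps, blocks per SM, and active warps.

Answer: occupancy 17/24, limited by shared memory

registers: 40 blocks
shared memory: 2 blocks
warps: 2 blocks
blocks: 32 blocks

Answer: 2 blocks, 34 active warps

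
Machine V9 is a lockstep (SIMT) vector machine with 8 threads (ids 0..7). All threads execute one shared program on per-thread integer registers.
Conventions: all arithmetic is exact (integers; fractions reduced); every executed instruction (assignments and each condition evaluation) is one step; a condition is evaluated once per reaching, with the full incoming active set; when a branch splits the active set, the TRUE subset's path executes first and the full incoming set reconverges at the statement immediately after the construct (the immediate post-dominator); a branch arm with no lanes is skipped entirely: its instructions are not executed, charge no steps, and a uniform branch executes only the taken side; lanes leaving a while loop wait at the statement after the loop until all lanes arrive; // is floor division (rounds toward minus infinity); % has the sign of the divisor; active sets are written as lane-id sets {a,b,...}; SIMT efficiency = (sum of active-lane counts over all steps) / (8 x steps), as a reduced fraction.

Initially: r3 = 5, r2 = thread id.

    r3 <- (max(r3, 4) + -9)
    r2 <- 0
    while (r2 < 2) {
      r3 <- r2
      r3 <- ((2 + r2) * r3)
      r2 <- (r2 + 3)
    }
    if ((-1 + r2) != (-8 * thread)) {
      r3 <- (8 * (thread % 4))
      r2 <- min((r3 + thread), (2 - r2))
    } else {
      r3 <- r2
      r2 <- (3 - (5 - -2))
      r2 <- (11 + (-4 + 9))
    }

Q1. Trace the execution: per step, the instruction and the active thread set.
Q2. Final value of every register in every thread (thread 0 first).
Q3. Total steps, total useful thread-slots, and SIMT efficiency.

step 0: r3 <- (max(r3, 4) + -9)      {0,1,2,3,4,5,6,7}
step 1: r2 <- 0                      {0,1,2,3,4,5,6,7}
step 2: eval (r2 < 2)                {0,1,2,3,4,5,6,7}
step 3: r3 <- r2                     {0,1,2,3,4,5,6,7}
step 4: r3 <- ((2 + r2) * r3)        {0,1,2,3,4,5,6,7}
step 5: r2 <- (r2 + 3)               {0,1,2,3,4,5,6,7}
step 6: eval (r2 < 2)                {0,1,2,3,4,5,6,7}
step 7: eval ((-1 + r2) != (-8 * thread)) {0,1,2,3,4,5,6,7}
step 8: r3 <- (8 * (thread % 4))     {0,1,2,3,4,5,6,7}
step 9: r2 <- min((r3 + thread), (2 - r2)) {0,1,2,3,4,5,6,7}

Answer: 10 steps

r3: 0,8,16,24,0,8,16,24
r2: -1,-1,-1,-1,-1,-1,-1,-1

steps = 10; useful = 80; efficiency = 80/80 = 1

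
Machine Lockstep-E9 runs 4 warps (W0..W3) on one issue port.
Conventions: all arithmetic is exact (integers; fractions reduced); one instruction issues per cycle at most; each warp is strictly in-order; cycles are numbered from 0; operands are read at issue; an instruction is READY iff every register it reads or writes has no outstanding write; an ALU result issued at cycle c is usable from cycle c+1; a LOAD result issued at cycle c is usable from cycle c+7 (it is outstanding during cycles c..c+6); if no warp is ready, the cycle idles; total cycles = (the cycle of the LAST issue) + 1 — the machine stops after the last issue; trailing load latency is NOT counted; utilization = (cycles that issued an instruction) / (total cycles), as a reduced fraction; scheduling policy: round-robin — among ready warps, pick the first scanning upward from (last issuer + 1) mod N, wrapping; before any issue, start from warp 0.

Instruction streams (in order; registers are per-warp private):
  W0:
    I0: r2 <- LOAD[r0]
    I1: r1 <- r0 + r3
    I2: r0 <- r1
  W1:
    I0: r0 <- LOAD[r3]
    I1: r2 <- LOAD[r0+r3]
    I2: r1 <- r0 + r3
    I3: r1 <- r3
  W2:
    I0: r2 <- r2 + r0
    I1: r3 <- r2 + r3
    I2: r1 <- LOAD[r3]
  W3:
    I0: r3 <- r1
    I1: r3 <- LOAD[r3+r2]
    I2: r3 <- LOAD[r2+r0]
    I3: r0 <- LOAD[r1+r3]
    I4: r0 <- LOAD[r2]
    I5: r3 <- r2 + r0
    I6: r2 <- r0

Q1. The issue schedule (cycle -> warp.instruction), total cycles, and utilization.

cycle 0: W0.I0
cycle 1: W1.I0
cycle 2: W2.I0
cycle 3: W3.I0
cycle 4: W0.I1
cycle 5: W2.I1
cycle 6: W3.I1
cycle 7: W0.I2
cycle 8: W1.I1
cycle 9: W2.I2
cycle 10: W1.I2
cycle 11: W1.I3
cycle 12: idle
cycle 13: W3.I2
cycle 14: idle
cycle 15: idle
cycle 16: idle
cycle 17: idle
cycle 18: idle
cycle 19: idle
cycle 20: W3.I3
cycle 21: idle
cycle 22: idle
cycle 23: idle
cycle 24: idle
cycle 25: idle
cycle 26: idle
cycle 27: W3.I4
cycle 28: idle
cycle 29: idle
cycle 30: idle
cycle 31: idle
cycle 32: idle
cycle 33: idle
cycle 34: W3.I5
cycle 35: W3.I6

Answer: 36 cycles, utilization 17/36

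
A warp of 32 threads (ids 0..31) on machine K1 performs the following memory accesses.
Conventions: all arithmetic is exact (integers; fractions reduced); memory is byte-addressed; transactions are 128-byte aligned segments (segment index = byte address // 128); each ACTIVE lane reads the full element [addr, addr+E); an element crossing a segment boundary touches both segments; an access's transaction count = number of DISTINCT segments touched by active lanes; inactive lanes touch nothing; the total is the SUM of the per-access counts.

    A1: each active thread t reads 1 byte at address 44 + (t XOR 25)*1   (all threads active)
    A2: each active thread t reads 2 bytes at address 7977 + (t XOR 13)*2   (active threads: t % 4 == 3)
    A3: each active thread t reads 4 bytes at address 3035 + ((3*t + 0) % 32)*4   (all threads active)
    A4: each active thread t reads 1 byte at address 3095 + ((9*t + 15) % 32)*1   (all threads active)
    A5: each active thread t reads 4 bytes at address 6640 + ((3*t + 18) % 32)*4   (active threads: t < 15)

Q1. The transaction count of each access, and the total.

A1: 1 transaction
A2: 1 transaction
A3: 2 transactions
A4: 1 transaction
A5: 2 transactions

Answer: 1,1,2,1,2; total 7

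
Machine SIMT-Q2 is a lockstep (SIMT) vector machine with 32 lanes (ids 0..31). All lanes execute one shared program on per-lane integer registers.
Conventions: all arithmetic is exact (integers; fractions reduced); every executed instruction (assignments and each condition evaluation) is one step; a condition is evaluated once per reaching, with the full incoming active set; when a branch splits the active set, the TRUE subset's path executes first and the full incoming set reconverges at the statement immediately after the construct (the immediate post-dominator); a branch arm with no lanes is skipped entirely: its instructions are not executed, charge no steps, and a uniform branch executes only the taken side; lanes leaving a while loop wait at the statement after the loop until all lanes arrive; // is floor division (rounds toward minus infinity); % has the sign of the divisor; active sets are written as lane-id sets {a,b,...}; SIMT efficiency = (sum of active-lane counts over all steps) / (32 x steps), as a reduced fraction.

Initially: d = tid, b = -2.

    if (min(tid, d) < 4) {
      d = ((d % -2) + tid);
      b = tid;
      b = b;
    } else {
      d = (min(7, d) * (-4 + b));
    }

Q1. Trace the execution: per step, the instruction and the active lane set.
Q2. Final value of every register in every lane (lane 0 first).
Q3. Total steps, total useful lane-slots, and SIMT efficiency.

step 0: eval (min(tid, d) < 4)       {0,1,2,3,4,5,6,7,8,9,10,11,12,13,14,15,16,17,18,19,20,21,22,23,24,25,26,27,28,29,30,31}
step 1: d <- ((d % -2) + tid)        {0,1,2,3}
step 2: b <- tid                     {0,1,2,3}
step 3: b <- b                       {0,1,2,3}
step 4: d <- (min(7, d) * (-4 + b))  {4,5,6,7,8,9,10,11,12,13,14,15,16,17,18,19,20,21,22,23,24,25,26,27,28,29,30,31}

Answer: 5 steps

d: 0,0,2,2,-24,-30,-36,-42,-42,-42,-42,-42,-42,-42,-42,-42,-42,-42,-42,-42,-42,-42,-42,-42,-42,-42,-42,-42,-42,-42,-42,-42
b: 0,1,2,3,-2,-2,-2,-2,-2,-2,-2,-2,-2,-2,-2,-2,-2,-2,-2,-2,-2,-2,-2,-2,-2,-2,-2,-2,-2,-2,-2,-2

steps = 5; useful = 72; efficiency = 72/160 = 9/20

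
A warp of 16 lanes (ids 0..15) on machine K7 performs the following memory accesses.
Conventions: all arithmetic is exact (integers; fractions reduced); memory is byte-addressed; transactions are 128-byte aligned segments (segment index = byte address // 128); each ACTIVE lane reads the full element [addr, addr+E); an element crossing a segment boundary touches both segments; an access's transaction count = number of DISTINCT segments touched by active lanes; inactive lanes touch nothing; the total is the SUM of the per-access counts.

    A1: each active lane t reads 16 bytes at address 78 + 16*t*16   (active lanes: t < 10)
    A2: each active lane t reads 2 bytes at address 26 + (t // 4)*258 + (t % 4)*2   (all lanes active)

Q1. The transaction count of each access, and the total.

A1: 10 transactions
A2: 4 transactions

Answer: 10,4; total 14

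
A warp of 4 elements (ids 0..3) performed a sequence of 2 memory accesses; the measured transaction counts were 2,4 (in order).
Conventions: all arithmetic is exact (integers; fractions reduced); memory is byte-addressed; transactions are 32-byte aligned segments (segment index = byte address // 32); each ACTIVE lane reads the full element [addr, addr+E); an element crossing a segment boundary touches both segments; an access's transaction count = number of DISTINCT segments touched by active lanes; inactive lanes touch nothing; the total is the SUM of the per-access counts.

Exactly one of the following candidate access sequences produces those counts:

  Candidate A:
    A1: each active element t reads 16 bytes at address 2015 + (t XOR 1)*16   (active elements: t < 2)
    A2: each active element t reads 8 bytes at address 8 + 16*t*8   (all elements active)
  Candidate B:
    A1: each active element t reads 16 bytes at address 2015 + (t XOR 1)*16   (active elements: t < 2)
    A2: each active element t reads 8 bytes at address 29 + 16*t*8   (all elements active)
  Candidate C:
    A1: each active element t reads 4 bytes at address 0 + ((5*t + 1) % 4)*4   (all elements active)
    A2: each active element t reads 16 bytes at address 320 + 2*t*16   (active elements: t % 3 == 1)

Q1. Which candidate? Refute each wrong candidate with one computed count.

B: A2 gives 8 transactions, not 4
C: A1 gives 1 transaction, not 2
A: all counts match (2,4)

Answer: A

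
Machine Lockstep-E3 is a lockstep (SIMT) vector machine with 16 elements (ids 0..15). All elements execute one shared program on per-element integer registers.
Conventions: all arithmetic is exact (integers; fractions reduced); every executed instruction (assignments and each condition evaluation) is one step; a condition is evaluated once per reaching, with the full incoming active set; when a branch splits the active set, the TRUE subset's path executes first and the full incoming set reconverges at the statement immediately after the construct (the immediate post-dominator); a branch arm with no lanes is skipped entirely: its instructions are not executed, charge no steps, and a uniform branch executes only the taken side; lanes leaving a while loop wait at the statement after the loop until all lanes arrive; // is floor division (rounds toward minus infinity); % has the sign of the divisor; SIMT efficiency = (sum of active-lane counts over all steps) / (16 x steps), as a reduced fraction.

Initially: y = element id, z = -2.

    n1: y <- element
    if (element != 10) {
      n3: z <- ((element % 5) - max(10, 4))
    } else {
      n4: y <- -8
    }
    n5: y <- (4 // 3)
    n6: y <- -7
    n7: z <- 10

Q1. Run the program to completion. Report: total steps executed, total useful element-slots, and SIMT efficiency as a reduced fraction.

Answer: 7 steps, 96 useful, 6/7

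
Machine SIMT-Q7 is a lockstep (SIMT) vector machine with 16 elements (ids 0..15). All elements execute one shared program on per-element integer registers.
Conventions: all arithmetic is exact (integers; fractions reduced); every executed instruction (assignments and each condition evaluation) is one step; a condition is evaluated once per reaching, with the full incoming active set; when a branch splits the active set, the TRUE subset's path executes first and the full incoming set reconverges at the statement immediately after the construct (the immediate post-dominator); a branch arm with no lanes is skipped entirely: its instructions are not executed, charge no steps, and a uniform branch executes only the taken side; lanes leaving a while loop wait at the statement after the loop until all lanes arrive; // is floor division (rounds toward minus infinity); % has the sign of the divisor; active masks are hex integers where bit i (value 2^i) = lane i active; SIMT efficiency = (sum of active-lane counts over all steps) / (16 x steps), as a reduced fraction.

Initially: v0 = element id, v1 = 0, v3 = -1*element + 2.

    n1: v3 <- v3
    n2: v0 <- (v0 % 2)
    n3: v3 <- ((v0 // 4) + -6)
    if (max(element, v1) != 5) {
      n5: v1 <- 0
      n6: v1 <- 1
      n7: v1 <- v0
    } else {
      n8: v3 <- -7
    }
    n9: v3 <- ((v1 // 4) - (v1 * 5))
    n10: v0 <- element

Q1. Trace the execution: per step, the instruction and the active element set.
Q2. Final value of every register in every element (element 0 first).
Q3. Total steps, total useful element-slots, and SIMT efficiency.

step 0: v3 <- v3                     0xffff
step 1: v0 <- (v0 % 2)               0xffff
step 2: v3 <- ((v0 // 4) + -6)       0xffff
step 3: eval (max(element, v1) != 5) 0xffff
step 4: v1 <- 0                      0xffdf
step 5: v1 <- 1                      0xffdf
step 6: v1 <- v0                     0xffdf
step 7: v3 <- -7                     0x0020
step 8: v3 <- ((v1 // 4) - (v1 * 5)) 0xffff
step 9: v0 <- element                0xffff

Answer: 10 steps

v0: 0,1,2,3,4,5,6,7,8,9,10,11,12,13,14,15
v1: 0,1,0,1,0,0,0,1,0,1,0,1,0,1,0,1
v3: 0,-5,0,-5,0,0,0,-5,0,-5,0,-5,0,-5,0,-5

steps = 10; useful = 142; efficiency = 142/160 = 71/80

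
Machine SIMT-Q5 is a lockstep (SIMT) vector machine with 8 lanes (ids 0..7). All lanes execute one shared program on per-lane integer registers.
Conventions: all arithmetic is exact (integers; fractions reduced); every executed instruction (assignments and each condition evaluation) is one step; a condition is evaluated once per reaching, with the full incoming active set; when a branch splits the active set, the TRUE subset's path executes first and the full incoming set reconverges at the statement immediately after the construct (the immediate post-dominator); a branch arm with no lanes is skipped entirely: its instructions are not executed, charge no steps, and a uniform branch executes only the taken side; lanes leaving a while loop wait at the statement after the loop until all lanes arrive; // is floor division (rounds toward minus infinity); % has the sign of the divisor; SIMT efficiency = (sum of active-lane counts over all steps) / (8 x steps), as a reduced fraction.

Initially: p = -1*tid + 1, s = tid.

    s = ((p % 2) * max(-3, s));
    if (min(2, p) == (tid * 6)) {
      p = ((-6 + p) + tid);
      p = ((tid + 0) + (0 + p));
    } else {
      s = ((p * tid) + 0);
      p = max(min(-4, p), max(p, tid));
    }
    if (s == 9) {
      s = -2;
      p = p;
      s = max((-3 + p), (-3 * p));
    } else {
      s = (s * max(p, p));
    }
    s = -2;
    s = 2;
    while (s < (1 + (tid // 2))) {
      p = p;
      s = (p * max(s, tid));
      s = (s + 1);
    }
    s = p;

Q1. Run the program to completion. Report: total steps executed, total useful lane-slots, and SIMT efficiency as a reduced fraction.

Answer: 14 steps, 96 useful, 6/7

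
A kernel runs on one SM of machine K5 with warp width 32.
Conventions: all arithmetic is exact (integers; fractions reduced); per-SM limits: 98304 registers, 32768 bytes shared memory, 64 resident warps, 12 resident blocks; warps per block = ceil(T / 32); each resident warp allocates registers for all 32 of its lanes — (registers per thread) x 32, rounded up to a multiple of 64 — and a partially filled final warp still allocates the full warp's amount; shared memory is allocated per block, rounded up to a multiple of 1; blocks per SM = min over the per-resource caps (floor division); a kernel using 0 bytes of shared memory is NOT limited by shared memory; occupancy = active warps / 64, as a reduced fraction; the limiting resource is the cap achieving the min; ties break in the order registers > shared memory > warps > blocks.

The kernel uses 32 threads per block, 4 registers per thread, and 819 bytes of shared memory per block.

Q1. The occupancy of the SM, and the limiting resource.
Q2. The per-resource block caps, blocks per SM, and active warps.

Answer: occupancy 3/16, limited by blocks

registers: 768 blocks
shared memory: 40 blocks
warps: 64 blocks
blocks: 12 blocks

Answer: 12 blocks, 12 active warps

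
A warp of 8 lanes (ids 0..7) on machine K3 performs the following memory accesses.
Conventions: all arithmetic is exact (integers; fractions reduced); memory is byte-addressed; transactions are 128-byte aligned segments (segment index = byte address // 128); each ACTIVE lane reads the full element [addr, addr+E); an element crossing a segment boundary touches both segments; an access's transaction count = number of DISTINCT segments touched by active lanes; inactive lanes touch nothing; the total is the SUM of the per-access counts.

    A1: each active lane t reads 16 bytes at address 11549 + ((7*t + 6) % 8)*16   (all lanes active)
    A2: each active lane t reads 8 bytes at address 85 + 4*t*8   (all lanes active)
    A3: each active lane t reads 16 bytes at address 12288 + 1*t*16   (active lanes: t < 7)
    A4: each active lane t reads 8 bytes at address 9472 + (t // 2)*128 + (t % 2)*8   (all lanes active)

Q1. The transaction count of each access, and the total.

A1: 2 transactions
A2: 3 transactions
A3: 1 transaction
A4: 4 transactions

Answer: 2,3,1,4; total 10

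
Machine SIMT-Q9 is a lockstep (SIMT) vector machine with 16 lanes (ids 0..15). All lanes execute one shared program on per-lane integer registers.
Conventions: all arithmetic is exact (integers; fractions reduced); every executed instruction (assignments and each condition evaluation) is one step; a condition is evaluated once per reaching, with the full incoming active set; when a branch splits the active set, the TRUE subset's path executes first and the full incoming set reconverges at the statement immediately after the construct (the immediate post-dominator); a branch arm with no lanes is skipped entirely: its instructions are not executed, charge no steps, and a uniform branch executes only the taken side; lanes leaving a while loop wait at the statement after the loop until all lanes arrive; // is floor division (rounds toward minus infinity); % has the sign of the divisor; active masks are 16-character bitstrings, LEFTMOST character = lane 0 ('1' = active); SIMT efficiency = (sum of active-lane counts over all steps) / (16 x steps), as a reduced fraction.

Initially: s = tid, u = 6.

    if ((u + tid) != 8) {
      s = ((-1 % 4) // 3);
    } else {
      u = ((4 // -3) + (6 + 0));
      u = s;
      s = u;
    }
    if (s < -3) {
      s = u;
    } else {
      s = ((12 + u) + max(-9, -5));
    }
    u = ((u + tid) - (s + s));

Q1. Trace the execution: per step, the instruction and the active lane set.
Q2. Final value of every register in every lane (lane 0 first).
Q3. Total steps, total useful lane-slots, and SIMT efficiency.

step 0: eval ((u + tid) != 8)        1111111111111111
step 1: s <- ((-1 % 4) // 3)         1101111111111111
step 2: u <- ((4 // -3) + (6 + 0))   0010000000000000
step 3: u <- s                       0010000000000000
step 4: s <- u                       0010000000000000
step 5: eval (s < -3)                1111111111111111
step 6: s <- ((12 + u) + max(-9, -5)) 1111111111111111
step 7: u <- ((u + tid) - (s + s))   1111111111111111

Answer: 8 steps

s: 13,13,9,13,13,13,13,13,13,13,13,13,13,13,13,13
u: -20,-19,-14,-17,-16,-15,-14,-13,-12,-11,-10,-9,-8,-7,-6,-5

steps = 8; useful = 82; efficiency = 82/128 = 41/64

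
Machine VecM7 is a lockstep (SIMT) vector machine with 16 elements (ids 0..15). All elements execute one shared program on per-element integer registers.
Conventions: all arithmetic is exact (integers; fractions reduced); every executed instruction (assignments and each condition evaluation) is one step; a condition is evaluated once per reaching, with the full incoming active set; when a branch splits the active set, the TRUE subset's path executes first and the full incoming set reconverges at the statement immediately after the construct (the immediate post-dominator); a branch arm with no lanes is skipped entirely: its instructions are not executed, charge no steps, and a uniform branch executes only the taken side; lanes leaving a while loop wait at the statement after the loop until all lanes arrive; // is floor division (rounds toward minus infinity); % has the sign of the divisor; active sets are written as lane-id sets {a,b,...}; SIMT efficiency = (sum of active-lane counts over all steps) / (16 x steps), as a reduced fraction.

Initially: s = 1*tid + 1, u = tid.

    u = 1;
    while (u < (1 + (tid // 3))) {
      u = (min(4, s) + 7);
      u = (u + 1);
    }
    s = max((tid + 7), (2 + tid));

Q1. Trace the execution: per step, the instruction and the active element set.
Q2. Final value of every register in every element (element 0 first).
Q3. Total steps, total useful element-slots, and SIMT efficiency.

step 0: u <- 1                       {0,1,2,3,4,5,6,7,8,9,10,11,12,13,14,15}
step 1: eval (u < (1 + (tid // 3)))  {0,1,2,3,4,5,6,7,8,9,10,11,12,13,14,15}
step 2: u <- (min(4, s) + 7)         {3,4,5,6,7,8,9,10,11,12,13,14,15}
step 3: u <- (u + 1)                 {3,4,5,6,7,8,9,10,11,12,13,14,15}
step 4: eval (u < (1 + (tid // 3)))  {3,4,5,6,7,8,9,10,11,12,13,14,15}
step 5: s <- max((tid + 7), (2 + tid)) {0,1,2,3,4,5,6,7,8,9,10,11,12,13,14,15}

Answer: 6 steps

s: 7,8,9,10,11,12,13,14,15,16,17,18,19,20,21,22
u: 1,1,1,12,12,12,12,12,12,12,12,12,12,12,12,12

steps = 6; useful = 87; efficiency = 87/96 = 29/32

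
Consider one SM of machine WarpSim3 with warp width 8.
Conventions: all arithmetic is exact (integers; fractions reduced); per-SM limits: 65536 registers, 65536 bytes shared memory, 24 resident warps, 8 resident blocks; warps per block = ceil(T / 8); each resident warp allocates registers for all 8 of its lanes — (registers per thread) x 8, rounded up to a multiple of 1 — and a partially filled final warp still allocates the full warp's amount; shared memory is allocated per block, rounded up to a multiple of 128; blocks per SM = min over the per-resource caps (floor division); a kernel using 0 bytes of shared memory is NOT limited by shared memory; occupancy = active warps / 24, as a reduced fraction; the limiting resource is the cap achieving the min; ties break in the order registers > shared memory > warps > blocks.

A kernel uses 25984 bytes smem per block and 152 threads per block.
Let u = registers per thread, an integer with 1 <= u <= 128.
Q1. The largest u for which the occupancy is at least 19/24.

Answer: u = 128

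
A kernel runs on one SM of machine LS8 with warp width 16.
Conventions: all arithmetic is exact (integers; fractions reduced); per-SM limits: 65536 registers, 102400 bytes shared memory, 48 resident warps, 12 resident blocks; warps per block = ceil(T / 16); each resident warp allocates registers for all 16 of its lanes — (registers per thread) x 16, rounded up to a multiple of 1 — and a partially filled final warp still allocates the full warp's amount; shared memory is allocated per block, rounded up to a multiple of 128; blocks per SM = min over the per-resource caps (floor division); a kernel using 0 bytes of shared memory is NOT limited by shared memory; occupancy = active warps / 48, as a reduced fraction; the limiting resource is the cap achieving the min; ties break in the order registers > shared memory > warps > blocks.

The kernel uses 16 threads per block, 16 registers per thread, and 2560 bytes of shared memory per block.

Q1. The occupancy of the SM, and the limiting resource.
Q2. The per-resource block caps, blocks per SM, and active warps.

Answer: occupancy 1/4, limited by blocks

registers: 256 blocks
shared memory: 40 blocks
warps: 48 blocks
blocks: 12 blocks

Answer: 12 blocks, 12 active warps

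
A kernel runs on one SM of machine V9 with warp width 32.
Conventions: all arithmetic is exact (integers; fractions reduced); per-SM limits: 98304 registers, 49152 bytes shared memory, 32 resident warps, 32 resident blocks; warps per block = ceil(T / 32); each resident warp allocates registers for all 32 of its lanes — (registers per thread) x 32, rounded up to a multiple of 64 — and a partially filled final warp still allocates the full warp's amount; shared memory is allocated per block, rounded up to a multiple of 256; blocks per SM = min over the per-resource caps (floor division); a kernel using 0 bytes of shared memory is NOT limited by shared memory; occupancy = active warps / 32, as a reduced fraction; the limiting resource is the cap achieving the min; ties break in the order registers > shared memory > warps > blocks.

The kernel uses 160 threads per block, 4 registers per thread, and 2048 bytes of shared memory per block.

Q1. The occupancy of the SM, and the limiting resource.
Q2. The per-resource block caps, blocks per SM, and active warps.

Answer: occupancy 15/16, limited by warps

registers: 153 blocks
shared memory: 24 blocks
warps: 6 blocks
blocks: 32 blocks

Answer: 6 blocks, 30 active warps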